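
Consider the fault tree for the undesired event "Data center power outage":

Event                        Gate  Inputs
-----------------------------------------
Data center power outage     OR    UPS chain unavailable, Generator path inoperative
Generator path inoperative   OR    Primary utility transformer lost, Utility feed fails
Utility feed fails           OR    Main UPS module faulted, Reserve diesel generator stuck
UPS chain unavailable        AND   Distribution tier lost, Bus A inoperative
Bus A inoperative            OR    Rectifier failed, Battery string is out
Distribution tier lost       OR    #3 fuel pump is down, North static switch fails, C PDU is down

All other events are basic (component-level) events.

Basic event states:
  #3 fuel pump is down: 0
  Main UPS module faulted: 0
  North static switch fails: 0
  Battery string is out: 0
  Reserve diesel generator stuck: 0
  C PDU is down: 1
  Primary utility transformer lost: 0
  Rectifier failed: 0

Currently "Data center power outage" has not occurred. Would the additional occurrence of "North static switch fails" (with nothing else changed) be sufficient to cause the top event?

No

Counterfactual: set "North static switch fails" to occurred.
Distribution tier lost [OR]: #3 fuel pump is down=not, North static switch fails=occurs, C PDU is down=occurs → at least one input occurs → occurs.
Bus A inoperative [OR]: Rectifier failed=not, Battery string is out=not → no input occurs → does not occur.
UPS chain unavailable [AND]: Distribution tier lost=occurs, Bus A inoperative=not → not all inputs occur → does not occur.
Utility feed fails [OR]: Main UPS module faulted=not, Reserve diesel generator stuck=not → no input occurs → does not occur.
Generator path inoperative [OR]: Primary utility transformer lost=not, Utility feed fails=not → no input occurs → does not occur.
Data center power outage [OR]: UPS chain unavailable=not, Generator path inoperative=not → no input occurs → does not occur.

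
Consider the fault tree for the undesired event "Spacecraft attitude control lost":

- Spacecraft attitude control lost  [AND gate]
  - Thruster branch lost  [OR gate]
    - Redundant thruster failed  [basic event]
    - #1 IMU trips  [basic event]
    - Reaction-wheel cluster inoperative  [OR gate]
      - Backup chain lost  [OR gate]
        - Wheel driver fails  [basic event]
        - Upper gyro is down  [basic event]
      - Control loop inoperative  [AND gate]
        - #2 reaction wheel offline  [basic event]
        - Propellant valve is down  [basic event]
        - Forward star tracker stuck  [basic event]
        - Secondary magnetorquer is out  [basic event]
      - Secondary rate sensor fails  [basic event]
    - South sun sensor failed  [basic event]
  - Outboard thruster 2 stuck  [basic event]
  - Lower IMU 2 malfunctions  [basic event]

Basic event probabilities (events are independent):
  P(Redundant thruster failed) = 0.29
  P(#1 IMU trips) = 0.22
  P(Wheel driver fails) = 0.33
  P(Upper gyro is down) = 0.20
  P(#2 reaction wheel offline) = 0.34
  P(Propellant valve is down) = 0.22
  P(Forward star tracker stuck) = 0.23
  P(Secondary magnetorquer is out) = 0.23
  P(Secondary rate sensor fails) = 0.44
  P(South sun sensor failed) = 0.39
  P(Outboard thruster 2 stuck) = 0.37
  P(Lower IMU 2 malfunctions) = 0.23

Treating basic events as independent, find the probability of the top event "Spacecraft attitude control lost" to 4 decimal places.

P(Backup chain lost) [OR] = 1 − (1−0.33) × (1−0.20) = 0.464000
P(Control loop inoperative) [AND] = 0.34 × 0.22 × 0.23 × 0.23 = 0.003957
P(Reaction-wheel cluster inoperative) [OR] = 1 − (1−0.464000) × (1−0.003957) × (1−0.44) = 0.701028
P(Thruster branch lost) [OR] = 1 − (1−0.29) × (1−0.22) × (1−0.701028) × (1−0.39) = 0.899002
P(Spacecraft attitude control lost) [AND] = 0.899002 × 0.37 × 0.23 = 0.076505
Rounded to 4 decimal places: P(Spacecraft attitude control lost) ≈ 0.0765.

0.0765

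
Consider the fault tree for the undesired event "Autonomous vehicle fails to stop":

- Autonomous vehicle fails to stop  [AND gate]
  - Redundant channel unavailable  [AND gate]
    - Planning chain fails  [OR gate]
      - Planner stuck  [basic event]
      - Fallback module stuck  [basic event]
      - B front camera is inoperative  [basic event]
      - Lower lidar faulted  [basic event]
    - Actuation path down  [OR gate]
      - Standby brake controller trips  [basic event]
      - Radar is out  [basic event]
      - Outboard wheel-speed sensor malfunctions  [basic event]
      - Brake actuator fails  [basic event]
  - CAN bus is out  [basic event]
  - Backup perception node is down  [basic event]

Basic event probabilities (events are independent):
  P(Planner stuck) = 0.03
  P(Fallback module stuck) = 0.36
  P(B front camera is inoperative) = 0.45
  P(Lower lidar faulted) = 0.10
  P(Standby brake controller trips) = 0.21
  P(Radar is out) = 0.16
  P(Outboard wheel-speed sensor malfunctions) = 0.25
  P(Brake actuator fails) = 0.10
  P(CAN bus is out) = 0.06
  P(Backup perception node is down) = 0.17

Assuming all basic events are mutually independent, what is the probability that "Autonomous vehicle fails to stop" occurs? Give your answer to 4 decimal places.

0.0039

P(Planning chain fails) [OR] = 1 − (1−0.03) × (1−0.36) × (1−0.45) × (1−0.10) = 0.692704
P(Actuation path down) [OR] = 1 − (1−0.21) × (1−0.16) × (1−0.25) × (1−0.10) = 0.552070
P(Redundant channel unavailable) [AND] = 0.692704 × 0.552070 = 0.382421
P(Autonomous vehicle fails to stop) [AND] = 0.382421 × 0.06 × 0.17 = 0.003901
Rounded to 4 decimal places: P(Autonomous vehicle fails to stop) ≈ 0.0039.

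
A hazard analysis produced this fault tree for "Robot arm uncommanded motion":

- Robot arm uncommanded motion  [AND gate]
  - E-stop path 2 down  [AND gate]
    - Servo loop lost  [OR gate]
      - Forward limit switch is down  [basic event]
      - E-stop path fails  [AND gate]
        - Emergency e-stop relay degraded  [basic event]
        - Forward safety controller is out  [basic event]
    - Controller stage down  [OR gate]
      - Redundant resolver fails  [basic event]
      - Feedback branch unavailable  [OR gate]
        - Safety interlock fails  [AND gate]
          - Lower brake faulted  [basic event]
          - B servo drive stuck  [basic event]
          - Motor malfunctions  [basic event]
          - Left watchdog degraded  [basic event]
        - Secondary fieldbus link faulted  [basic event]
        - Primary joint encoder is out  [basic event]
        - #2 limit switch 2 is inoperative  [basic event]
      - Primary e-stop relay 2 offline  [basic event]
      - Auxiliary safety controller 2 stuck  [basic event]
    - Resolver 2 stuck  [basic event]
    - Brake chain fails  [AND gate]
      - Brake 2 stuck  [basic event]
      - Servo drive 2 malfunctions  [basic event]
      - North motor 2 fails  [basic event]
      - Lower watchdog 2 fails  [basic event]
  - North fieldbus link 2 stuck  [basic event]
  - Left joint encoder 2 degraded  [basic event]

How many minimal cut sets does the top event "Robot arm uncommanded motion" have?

E-stop path fails [AND]: one cut set from each child combined → 1 × 1 = 1 cut set(s).
Servo loop lost [OR]: union of children's cut sets → 2 cut set(s).
Safety interlock fails [AND]: one cut set from each child combined → 1 × 1 × 1 × 1 = 1 cut set(s).
Feedback branch unavailable [OR]: union of children's cut sets → 4 cut set(s).
Controller stage down [OR]: union of children's cut sets → 7 cut set(s).
Brake chain fails [AND]: one cut set from each child combined → 1 × 1 × 1 × 1 = 1 cut set(s).
E-stop path 2 down [AND]: one cut set from each child combined → 2 × 7 × 1 × 1 = 14 cut set(s).
Robot arm uncommanded motion [AND]: one cut set from each child combined → 14 × 1 × 1 = 14 cut set(s).

14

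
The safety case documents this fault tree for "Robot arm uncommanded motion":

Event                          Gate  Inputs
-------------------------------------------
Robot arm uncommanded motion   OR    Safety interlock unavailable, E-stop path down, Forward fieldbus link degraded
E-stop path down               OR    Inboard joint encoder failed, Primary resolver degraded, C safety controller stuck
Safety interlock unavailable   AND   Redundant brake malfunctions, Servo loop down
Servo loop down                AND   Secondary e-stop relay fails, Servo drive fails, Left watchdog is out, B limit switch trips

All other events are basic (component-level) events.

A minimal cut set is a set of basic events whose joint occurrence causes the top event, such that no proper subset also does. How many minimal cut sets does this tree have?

5

Servo loop down [AND]: one cut set from each child combined → 1 × 1 × 1 × 1 = 1 cut set(s).
Safety interlock unavailable [AND]: one cut set from each child combined → 1 × 1 = 1 cut set(s).
E-stop path down [OR]: union of children's cut sets → 3 cut set(s).
Robot arm uncommanded motion [OR]: union of children's cut sets → 5 cut set(s).
Minimal cut sets: {B limit switch trips, Left watchdog is out, Redundant brake malfunctions, Secondary e-stop relay fails, Servo drive fails}; {Inboard joint encoder failed}; {Primary resolver degraded}; {C safety controller stuck}; {Forward fieldbus link degraded}.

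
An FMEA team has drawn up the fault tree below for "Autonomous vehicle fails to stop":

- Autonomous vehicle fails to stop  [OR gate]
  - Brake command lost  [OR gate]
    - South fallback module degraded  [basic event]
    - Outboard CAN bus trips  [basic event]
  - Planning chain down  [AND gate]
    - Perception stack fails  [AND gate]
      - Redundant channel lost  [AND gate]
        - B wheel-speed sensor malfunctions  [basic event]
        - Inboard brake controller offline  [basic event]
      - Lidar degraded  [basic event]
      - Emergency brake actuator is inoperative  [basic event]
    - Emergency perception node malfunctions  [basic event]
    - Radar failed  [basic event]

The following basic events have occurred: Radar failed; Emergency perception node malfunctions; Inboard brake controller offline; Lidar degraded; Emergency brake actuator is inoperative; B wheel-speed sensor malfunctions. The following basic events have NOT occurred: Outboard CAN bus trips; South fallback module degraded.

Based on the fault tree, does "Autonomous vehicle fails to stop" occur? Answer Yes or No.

Yes

Brake command lost [OR]: South fallback module degraded=not, Outboard CAN bus trips=not → no input occurs → does not occur.
Redundant channel lost [AND]: B wheel-speed sensor malfunctions=occurs, Inboard brake controller offline=occurs → all inputs occur → occurs.
Perception stack fails [AND]: Redundant channel lost=occurs, Lidar degraded=occurs, Emergency brake actuator is inoperative=occurs → all inputs occur → occurs.
Planning chain down [AND]: Perception stack fails=occurs, Emergency perception node malfunctions=occurs, Radar failed=occurs → all inputs occur → occurs.
Autonomous vehicle fails to stop [OR]: Brake command lost=not, Planning chain down=occurs → at least one input occurs → occurs.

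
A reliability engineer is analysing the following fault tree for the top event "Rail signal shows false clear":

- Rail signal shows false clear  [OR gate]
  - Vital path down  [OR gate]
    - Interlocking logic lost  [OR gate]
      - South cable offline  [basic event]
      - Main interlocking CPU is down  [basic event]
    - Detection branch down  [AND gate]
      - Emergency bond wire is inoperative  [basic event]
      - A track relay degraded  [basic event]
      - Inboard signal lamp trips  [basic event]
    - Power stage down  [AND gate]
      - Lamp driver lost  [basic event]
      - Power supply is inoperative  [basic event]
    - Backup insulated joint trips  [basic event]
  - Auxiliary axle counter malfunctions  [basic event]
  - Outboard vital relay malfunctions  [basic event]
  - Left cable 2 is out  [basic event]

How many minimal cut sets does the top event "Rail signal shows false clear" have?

8

Interlocking logic lost [OR]: union of children's cut sets → 2 cut set(s).
Detection branch down [AND]: one cut set from each child combined → 1 × 1 × 1 = 1 cut set(s).
Power stage down [AND]: one cut set from each child combined → 1 × 1 = 1 cut set(s).
Vital path down [OR]: union of children's cut sets → 5 cut set(s).
Rail signal shows false clear [OR]: union of children's cut sets → 8 cut set(s).
Minimal cut sets: {South cable offline}; {Main interlocking CPU is down}; {A track relay degraded, Emergency bond wire is inoperative, Inboard signal lamp trips}; {Lamp driver lost, Power supply is inoperative}; {Backup insulated joint trips}; {Auxiliary axle counter malfunctions}; {Outboard vital relay malfunctions}; {Left cable 2 is out}.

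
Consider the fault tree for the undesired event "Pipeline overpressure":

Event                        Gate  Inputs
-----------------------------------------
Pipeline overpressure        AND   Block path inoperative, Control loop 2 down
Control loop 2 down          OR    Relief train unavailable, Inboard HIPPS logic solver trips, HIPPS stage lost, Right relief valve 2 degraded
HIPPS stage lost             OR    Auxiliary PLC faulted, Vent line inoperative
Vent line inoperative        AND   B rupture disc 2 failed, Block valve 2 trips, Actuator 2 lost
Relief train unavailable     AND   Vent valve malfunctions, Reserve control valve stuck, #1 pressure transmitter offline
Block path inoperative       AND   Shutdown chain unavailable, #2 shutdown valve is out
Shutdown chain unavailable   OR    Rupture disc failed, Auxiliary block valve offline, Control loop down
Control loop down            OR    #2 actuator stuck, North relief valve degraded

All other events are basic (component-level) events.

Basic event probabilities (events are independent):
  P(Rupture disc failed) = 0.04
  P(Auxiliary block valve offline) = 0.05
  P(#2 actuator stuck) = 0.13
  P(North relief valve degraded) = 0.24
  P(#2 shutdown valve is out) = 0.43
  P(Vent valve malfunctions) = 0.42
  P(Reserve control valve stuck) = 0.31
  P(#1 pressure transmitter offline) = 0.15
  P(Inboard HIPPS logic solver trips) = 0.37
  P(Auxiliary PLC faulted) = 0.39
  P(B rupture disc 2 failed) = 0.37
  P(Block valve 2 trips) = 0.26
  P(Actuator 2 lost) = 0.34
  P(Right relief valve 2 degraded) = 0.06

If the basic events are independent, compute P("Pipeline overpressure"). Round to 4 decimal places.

0.1122

P(Control loop down) [OR] = 1 − (1−0.13) × (1−0.24) = 0.338800
P(Shutdown chain unavailable) [OR] = 1 − (1−0.04) × (1−0.05) × (1−0.338800) = 0.396986
P(Block path inoperative) [AND] = 0.396986 × 0.43 = 0.170704
P(Relief train unavailable) [AND] = 0.42 × 0.31 × 0.15 = 0.019530
P(Vent line inoperative) [AND] = 0.37 × 0.26 × 0.34 = 0.032708
P(HIPPS stage lost) [OR] = 1 − (1−0.39) × (1−0.032708) = 0.409952
P(Control loop 2 down) [OR] = 1 − (1−0.019530) × (1−0.37) × (1−0.409952) × (1−0.06) = 0.657398
P(Pipeline overpressure) [AND] = 0.170704 × 0.657398 = 0.112220
Rounded to 4 decimal places: P(Pipeline overpressure) ≈ 0.1122.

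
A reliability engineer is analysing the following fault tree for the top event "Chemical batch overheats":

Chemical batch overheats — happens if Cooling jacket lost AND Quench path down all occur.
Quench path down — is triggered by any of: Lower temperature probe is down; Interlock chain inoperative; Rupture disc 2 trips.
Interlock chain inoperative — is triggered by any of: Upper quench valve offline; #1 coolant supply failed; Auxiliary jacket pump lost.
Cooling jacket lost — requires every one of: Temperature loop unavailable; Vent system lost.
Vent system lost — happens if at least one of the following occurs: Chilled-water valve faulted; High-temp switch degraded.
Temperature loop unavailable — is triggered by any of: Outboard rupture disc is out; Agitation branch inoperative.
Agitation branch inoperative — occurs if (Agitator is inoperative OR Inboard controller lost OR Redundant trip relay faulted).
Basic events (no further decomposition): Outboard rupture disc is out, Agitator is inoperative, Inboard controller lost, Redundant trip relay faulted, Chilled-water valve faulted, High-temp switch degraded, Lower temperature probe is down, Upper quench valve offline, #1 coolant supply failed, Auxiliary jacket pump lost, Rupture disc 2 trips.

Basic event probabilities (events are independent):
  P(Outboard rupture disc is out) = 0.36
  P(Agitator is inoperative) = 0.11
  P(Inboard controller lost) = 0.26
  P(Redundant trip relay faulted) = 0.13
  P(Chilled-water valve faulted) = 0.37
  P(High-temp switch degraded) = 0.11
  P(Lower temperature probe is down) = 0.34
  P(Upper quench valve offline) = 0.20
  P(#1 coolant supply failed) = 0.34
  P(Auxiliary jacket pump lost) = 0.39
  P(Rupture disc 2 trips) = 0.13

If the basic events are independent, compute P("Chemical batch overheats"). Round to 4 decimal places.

P(Agitation branch inoperative) [OR] = 1 − (1−0.11) × (1−0.26) × (1−0.13) = 0.427018
P(Temperature loop unavailable) [OR] = 1 − (1−0.36) × (1−0.427018) = 0.633292
P(Vent system lost) [OR] = 1 − (1−0.37) × (1−0.11) = 0.439300
P(Cooling jacket lost) [AND] = 0.633292 × 0.439300 = 0.278205
P(Interlock chain inoperative) [OR] = 1 − (1−0.20) × (1−0.34) × (1−0.39) = 0.677920
P(Quench path down) [OR] = 1 − (1−0.34) × (1−0.677920) × (1−0.13) = 0.815062
P(Chemical batch overheats) [AND] = 0.278205 × 0.815062 = 0.226754
Rounded to 4 decimal places: P(Chemical batch overheats) ≈ 0.2268.

0.2268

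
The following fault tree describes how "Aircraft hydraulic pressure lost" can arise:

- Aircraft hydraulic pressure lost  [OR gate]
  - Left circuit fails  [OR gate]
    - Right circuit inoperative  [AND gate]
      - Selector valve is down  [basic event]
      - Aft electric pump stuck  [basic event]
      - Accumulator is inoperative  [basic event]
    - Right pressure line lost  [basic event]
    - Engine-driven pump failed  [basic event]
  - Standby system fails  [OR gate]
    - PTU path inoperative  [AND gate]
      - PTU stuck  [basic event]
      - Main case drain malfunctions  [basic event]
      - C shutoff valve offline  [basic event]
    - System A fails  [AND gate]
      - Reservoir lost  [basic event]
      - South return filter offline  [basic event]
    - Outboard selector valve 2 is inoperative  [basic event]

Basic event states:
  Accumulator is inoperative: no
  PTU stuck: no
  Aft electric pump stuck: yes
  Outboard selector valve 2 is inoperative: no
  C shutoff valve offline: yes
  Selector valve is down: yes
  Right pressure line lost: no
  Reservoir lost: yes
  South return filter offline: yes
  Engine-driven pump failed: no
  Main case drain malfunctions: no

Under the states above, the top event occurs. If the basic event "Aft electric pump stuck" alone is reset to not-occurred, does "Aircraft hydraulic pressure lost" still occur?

Yes

Counterfactual: set "Aft electric pump stuck" to not occurred.
Right circuit inoperative [AND]: Selector valve is down=occurs, Aft electric pump stuck=not, Accumulator is inoperative=not → not all inputs occur → does not occur.
Left circuit fails [OR]: Right circuit inoperative=not, Right pressure line lost=not, Engine-driven pump failed=not → no input occurs → does not occur.
PTU path inoperative [AND]: PTU stuck=not, Main case drain malfunctions=not, C shutoff valve offline=occurs → not all inputs occur → does not occur.
System A fails [AND]: Reservoir lost=occurs, South return filter offline=occurs → all inputs occur → occurs.
Standby system fails [OR]: PTU path inoperative=not, System A fails=occurs, Outboard selector valve 2 is inoperative=not → at least one input occurs → occurs.
Aircraft hydraulic pressure lost [OR]: Left circuit fails=not, Standby system fails=occurs → at least one input occurs → occurs.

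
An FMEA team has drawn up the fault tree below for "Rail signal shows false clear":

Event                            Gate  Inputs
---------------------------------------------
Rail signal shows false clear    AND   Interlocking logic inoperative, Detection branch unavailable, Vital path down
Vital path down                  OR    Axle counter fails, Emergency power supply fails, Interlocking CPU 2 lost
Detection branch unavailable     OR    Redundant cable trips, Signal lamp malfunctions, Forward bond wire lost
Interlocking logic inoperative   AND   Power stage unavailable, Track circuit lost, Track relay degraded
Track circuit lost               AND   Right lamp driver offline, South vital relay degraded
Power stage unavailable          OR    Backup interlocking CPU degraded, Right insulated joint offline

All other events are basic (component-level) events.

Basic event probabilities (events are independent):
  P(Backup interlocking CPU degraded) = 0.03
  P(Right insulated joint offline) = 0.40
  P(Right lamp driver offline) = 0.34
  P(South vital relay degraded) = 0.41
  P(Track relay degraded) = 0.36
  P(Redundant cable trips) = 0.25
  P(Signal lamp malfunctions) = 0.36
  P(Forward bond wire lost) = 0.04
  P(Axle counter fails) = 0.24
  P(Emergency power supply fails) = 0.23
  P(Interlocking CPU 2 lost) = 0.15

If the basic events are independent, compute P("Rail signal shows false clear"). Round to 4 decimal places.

0.0057

P(Power stage unavailable) [OR] = 1 − (1−0.03) × (1−0.40) = 0.418000
P(Track circuit lost) [AND] = 0.34 × 0.41 = 0.139400
P(Interlocking logic inoperative) [AND] = 0.418000 × 0.139400 × 0.36 = 0.020977
P(Detection branch unavailable) [OR] = 1 − (1−0.25) × (1−0.36) × (1−0.04) = 0.539200
P(Vital path down) [OR] = 1 − (1−0.24) × (1−0.23) × (1−0.15) = 0.502580
P(Rail signal shows false clear) [AND] = 0.020977 × 0.539200 × 0.502580 = 0.005685
Rounded to 4 decimal places: P(Rail signal shows false clear) ≈ 0.0057.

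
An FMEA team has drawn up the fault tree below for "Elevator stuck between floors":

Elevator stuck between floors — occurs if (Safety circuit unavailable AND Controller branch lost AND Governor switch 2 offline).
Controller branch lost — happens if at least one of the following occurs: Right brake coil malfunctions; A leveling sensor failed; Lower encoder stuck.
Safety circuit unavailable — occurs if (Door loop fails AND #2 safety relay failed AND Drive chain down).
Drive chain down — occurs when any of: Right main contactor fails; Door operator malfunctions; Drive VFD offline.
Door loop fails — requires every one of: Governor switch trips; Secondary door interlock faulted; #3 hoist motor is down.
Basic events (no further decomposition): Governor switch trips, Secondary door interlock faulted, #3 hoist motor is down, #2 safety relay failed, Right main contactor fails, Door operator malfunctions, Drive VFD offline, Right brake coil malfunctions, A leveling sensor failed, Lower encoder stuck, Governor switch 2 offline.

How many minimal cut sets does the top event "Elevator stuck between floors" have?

9

Door loop fails [AND]: one cut set from each child combined → 1 × 1 × 1 = 1 cut set(s).
Drive chain down [OR]: union of children's cut sets → 3 cut set(s).
Safety circuit unavailable [AND]: one cut set from each child combined → 1 × 1 × 3 = 3 cut set(s).
Controller branch lost [OR]: union of children's cut sets → 3 cut set(s).
Elevator stuck between floors [AND]: one cut set from each child combined → 3 × 3 × 1 = 9 cut set(s).
Minimal cut sets: {#2 safety relay failed, #3 hoist motor is down, Governor switch 2 offline, Governor switch trips, Right brake coil malfunctions, Right main contactor fails, Secondary door interlock faulted}; {#2 safety relay failed, #3 hoist motor is down, A leveling sensor failed, Governor switch 2 offline, Governor switch trips, Right main contactor fails, Secondary door interlock faulted}; {#2 safety relay failed, #3 hoist motor is down, Governor switch 2 offline, Governor switch trips, Lower encoder stuck, Right main contactor fails, Secondary door interlock faulted}; {#2 safety relay failed, #3 hoist motor is down, Door operator malfunctions, Governor switch 2 offline, Governor switch trips, Right brake coil malfunctions, Secondary door interlock faulted}; {#2 safety relay failed, #3 hoist motor is down, A leveling sensor failed, Door operator malfunctions, Governor switch 2 offline, Governor switch trips, Secondary door interlock faulted}; {#2 safety relay failed, #3 hoist motor is down, Door operator malfunctions, Governor switch 2 offline, Governor switch trips, Lower encoder stuck, Secondary door interlock faulted}; {#2 safety relay failed, #3 hoist motor is down, Drive VFD offline, Governor switch 2 offline, Governor switch trips, Right brake coil malfunctions, Secondary door interlock faulted}; {#2 safety relay failed, #3 hoist motor is down, A leveling sensor failed, Drive VFD offline, Governor switch 2 offline, Governor switch trips, Secondary door interlock faulted}; {#2 safety relay failed, #3 hoist motor is down, Drive VFD offline, Governor switch 2 offline, Governor switch trips, Lower encoder stuck, Secondary door interlock faulted}.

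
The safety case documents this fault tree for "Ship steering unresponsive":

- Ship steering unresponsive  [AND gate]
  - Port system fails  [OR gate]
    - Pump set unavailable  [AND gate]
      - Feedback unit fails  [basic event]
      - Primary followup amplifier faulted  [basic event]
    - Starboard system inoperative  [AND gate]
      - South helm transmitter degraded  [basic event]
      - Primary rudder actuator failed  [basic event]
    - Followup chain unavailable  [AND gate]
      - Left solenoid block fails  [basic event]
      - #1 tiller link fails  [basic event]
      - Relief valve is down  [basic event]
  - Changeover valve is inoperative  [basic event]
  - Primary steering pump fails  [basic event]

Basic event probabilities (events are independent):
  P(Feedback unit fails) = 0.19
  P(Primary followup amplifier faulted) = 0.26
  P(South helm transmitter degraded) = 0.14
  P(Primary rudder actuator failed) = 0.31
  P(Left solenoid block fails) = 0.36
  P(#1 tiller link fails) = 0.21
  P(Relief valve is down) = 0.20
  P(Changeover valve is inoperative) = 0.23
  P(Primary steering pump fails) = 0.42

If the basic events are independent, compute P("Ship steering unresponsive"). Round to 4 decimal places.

P(Pump set unavailable) [AND] = 0.19 × 0.26 = 0.049400
P(Starboard system inoperative) [AND] = 0.14 × 0.31 = 0.043400
P(Followup chain unavailable) [AND] = 0.36 × 0.21 × 0.20 = 0.015120
P(Port system fails) [OR] = 1 − (1−0.049400) × (1−0.043400) × (1−0.015120) = 0.104405
P(Ship steering unresponsive) [AND] = 0.104405 × 0.23 × 0.42 = 0.010086
Rounded to 4 decimal places: P(Ship steering unresponsive) ≈ 0.0101.

0.0101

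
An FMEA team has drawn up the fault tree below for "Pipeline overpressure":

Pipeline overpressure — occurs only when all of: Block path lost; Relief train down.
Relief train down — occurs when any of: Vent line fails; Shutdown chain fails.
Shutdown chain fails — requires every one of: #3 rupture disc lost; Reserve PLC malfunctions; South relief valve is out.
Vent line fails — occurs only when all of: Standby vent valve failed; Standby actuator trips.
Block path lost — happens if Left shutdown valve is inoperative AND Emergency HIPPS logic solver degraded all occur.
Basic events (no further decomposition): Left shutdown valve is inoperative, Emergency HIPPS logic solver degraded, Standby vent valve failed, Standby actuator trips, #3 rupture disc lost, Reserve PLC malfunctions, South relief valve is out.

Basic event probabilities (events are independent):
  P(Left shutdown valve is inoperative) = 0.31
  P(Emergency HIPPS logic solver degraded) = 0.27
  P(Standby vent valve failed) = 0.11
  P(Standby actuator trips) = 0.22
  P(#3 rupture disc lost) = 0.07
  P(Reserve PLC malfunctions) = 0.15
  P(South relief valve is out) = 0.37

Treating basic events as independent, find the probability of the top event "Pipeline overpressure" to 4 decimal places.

0.0023

P(Block path lost) [AND] = 0.31 × 0.27 = 0.083700
P(Vent line fails) [AND] = 0.11 × 0.22 = 0.024200
P(Shutdown chain fails) [AND] = 0.07 × 0.15 × 0.37 = 0.003885
P(Relief train down) [OR] = 1 − (1−0.024200) × (1−0.003885) = 0.027991
P(Pipeline overpressure) [AND] = 0.083700 × 0.027991 = 0.002343
Rounded to 4 decimal places: P(Pipeline overpressure) ≈ 0.0023.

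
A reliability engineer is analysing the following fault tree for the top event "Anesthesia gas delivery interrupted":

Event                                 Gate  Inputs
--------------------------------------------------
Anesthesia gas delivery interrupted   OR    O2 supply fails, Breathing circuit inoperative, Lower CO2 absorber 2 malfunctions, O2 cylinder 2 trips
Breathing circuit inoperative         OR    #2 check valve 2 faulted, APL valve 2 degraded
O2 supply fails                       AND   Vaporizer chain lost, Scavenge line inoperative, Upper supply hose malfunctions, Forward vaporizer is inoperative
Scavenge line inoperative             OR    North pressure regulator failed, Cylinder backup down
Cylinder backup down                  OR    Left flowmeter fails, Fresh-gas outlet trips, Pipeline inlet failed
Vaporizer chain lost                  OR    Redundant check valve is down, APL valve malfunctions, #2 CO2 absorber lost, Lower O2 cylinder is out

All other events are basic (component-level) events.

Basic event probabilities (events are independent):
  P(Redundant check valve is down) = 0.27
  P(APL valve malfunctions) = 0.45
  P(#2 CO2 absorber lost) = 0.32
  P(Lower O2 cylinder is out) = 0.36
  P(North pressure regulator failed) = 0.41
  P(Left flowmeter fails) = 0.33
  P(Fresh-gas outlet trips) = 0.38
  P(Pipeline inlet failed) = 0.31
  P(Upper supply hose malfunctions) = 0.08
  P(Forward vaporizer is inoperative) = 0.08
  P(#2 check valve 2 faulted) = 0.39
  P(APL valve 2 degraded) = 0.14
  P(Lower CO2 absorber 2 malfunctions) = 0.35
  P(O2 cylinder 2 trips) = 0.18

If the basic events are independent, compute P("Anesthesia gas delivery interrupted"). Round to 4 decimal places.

P(Vaporizer chain lost) [OR] = 1 − (1−0.27) × (1−0.45) × (1−0.32) × (1−0.36) = 0.825267
P(Cylinder backup down) [OR] = 1 − (1−0.33) × (1−0.38) × (1−0.31) = 0.713374
P(Scavenge line inoperative) [OR] = 1 − (1−0.41) × (1−0.713374) = 0.830891
P(O2 supply fails) [AND] = 0.825267 × 0.830891 × 0.08 × 0.08 = 0.004389
P(Breathing circuit inoperative) [OR] = 1 − (1−0.39) × (1−0.14) = 0.475400
P(Anesthesia gas delivery interrupted) [OR] = 1 − (1−0.004389) × (1−0.475400) × (1−0.35) × (1−0.18) = 0.721615
Rounded to 4 decimal places: P(Anesthesia gas delivery interrupted) ≈ 0.7216.

0.7216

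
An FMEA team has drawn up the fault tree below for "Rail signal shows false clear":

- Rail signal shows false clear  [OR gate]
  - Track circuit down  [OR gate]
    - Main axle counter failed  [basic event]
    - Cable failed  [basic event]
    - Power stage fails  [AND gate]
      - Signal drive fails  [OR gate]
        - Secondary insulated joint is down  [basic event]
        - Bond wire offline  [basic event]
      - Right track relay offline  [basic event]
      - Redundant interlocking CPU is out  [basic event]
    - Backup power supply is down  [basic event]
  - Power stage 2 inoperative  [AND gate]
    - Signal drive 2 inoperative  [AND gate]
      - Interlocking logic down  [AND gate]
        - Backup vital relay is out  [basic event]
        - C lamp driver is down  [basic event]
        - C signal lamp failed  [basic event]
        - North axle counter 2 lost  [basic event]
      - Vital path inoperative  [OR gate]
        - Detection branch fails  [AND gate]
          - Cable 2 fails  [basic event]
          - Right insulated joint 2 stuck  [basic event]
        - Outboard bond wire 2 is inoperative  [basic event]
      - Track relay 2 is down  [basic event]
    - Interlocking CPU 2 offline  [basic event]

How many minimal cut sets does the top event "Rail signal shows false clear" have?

7

Signal drive fails [OR]: union of children's cut sets → 2 cut set(s).
Power stage fails [AND]: one cut set from each child combined → 2 × 1 × 1 = 2 cut set(s).
Track circuit down [OR]: union of children's cut sets → 5 cut set(s).
Interlocking logic down [AND]: one cut set from each child combined → 1 × 1 × 1 × 1 = 1 cut set(s).
Detection branch fails [AND]: one cut set from each child combined → 1 × 1 = 1 cut set(s).
Vital path inoperative [OR]: union of children's cut sets → 2 cut set(s).
Signal drive 2 inoperative [AND]: one cut set from each child combined → 1 × 2 × 1 = 2 cut set(s).
Power stage 2 inoperative [AND]: one cut set from each child combined → 2 × 1 = 2 cut set(s).
Rail signal shows false clear [OR]: union of children's cut sets → 7 cut set(s).
Minimal cut sets: {Main axle counter failed}; {Cable failed}; {Redundant interlocking CPU is out, Right track relay offline, Secondary insulated joint is down}; {Bond wire offline, Redundant interlocking CPU is out, Right track relay offline}; {Backup power supply is down}; {Backup vital relay is out, C lamp driver is down, C signal lamp failed, Cable 2 fails, Interlocking CPU 2 offline, North axle counter 2 lost, Right insulated joint 2 stuck, Track relay 2 is down}; {Backup vital relay is out, C lamp driver is down, C signal lamp failed, Interlocking CPU 2 offline, North axle counter 2 lost, Outboard bond wire 2 is inoperative, Track relay 2 is down}.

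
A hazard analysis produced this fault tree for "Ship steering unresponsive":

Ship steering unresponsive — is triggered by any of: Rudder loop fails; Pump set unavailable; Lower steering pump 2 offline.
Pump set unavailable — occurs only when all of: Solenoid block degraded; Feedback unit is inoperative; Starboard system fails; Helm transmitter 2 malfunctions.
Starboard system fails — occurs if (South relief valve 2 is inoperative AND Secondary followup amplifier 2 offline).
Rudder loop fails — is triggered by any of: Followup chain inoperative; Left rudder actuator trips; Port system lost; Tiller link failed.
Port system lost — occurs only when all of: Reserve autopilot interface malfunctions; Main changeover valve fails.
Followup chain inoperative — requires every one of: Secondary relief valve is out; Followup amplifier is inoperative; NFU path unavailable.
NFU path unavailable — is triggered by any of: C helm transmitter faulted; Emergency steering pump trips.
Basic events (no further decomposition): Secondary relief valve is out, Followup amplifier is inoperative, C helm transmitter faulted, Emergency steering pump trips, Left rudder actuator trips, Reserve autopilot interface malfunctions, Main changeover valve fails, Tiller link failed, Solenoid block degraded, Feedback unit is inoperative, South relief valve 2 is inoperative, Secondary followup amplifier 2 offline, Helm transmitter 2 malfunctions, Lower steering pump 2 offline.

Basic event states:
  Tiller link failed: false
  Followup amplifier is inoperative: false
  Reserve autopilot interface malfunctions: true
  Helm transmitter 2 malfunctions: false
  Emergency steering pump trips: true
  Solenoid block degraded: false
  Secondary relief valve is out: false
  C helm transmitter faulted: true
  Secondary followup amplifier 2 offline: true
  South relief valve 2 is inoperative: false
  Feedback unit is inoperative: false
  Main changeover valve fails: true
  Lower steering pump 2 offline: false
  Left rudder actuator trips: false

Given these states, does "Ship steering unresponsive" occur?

Yes

NFU path unavailable [OR]: C helm transmitter faulted=occurs, Emergency steering pump trips=occurs → at least one input occurs → occurs.
Followup chain inoperative [AND]: Secondary relief valve is out=not, Followup amplifier is inoperative=not, NFU path unavailable=occurs → not all inputs occur → does not occur.
Port system lost [AND]: Reserve autopilot interface malfunctions=occurs, Main changeover valve fails=occurs → all inputs occur → occurs.
Rudder loop fails [OR]: Followup chain inoperative=not, Left rudder actuator trips=not, Port system lost=occurs, Tiller link failed=not → at least one input occurs → occurs.
Starboard system fails [AND]: South relief valve 2 is inoperative=not, Secondary followup amplifier 2 offline=occurs → not all inputs occur → does not occur.
Pump set unavailable [AND]: Solenoid block degraded=not, Feedback unit is inoperative=not, Starboard system fails=not, Helm transmitter 2 malfunctions=not → not all inputs occur → does not occur.
Ship steering unresponsive [OR]: Rudder loop fails=occurs, Pump set unavailable=not, Lower steering pump 2 offline=not → at least one input occurs → occurs.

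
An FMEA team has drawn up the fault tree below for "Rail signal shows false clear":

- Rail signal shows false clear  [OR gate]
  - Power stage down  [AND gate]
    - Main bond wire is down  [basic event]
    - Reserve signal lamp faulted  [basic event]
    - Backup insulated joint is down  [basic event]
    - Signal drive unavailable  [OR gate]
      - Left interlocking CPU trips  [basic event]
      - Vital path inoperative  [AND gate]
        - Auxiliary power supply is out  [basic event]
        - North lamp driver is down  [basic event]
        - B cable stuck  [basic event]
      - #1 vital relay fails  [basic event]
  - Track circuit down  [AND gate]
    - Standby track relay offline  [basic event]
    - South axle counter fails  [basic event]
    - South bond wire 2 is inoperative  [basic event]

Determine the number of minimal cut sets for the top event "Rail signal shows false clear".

4

Vital path inoperative [AND]: one cut set from each child combined → 1 × 1 × 1 = 1 cut set(s).
Signal drive unavailable [OR]: union of children's cut sets → 3 cut set(s).
Power stage down [AND]: one cut set from each child combined → 1 × 1 × 1 × 3 = 3 cut set(s).
Track circuit down [AND]: one cut set from each child combined → 1 × 1 × 1 = 1 cut set(s).
Rail signal shows false clear [OR]: union of children's cut sets → 4 cut set(s).
Minimal cut sets: {Backup insulated joint is down, Left interlocking CPU trips, Main bond wire is down, Reserve signal lamp faulted}; {Auxiliary power supply is out, B cable stuck, Backup insulated joint is down, Main bond wire is down, North lamp driver is down, Reserve signal lamp faulted}; {#1 vital relay fails, Backup insulated joint is down, Main bond wire is down, Reserve signal lamp faulted}; {South axle counter fails, South bond wire 2 is inoperative, Standby track relay offline}.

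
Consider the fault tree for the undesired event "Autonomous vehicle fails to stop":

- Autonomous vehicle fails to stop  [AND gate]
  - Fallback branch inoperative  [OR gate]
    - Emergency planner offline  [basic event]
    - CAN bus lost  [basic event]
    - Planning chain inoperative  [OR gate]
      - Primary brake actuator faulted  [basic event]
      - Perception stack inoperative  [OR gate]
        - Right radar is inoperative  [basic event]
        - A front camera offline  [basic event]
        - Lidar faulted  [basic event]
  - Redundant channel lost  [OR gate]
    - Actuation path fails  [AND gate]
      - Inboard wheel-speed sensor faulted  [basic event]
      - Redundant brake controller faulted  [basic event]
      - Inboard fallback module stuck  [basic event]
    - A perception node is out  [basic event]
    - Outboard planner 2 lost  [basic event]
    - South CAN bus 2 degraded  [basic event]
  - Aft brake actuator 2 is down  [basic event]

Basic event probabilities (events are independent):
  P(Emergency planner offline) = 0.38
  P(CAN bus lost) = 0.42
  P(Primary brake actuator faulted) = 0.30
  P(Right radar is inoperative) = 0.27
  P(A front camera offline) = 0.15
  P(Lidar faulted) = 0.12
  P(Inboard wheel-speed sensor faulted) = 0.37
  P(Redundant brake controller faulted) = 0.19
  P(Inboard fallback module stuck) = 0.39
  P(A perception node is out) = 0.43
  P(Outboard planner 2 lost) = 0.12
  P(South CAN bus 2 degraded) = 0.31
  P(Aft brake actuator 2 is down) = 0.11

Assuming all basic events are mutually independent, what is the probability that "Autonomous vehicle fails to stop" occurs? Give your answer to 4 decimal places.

P(Perception stack inoperative) [OR] = 1 − (1−0.27) × (1−0.15) × (1−0.12) = 0.453960
P(Planning chain inoperative) [OR] = 1 − (1−0.30) × (1−0.453960) = 0.617772
P(Fallback branch inoperative) [OR] = 1 − (1−0.38) × (1−0.42) × (1−0.617772) = 0.862551
P(Actuation path fails) [AND] = 0.37 × 0.19 × 0.39 = 0.027417
P(Redundant channel lost) [OR] = 1 − (1−0.027417) × (1−0.43) × (1−0.12) × (1−0.31) = 0.663385
P(Autonomous vehicle fails to stop) [AND] = 0.862551 × 0.663385 × 0.11 = 0.062942
Rounded to 4 decimal places: P(Autonomous vehicle fails to stop) ≈ 0.0629.

0.0629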